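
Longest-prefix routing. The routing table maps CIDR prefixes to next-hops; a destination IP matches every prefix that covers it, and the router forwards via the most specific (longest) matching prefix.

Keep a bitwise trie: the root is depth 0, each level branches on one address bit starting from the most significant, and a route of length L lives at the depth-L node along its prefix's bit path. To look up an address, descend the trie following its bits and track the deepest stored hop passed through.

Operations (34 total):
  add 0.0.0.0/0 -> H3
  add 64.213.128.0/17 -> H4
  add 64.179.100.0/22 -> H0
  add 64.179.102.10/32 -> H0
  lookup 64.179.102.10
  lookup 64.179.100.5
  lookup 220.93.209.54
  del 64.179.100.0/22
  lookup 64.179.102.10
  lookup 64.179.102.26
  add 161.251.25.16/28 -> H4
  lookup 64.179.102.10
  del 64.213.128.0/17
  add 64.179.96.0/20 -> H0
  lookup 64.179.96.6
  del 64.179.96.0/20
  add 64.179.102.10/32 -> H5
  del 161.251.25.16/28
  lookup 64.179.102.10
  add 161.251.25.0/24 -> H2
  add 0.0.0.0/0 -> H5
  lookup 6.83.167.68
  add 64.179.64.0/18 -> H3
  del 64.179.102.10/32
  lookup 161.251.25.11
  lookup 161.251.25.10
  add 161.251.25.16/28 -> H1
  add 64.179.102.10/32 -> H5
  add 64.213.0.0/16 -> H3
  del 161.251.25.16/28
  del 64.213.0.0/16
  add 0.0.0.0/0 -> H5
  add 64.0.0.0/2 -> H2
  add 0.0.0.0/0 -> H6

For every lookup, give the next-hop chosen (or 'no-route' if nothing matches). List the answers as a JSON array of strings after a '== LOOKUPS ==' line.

Trace:
  add 0.0.0.0/0 -> H3 at depth 0
  add 64.213.128.0/17 -> H4 at depth 17
  add 64.179.100.0/22 -> H0 at depth 22
  add 64.179.102.10/32 -> H0 at depth 32
  ? 64.179.102.10  path d0:H3→d1:-→d2:-→d3:-→d4:-→d5:-→d6:-→d7:-→d8:-→d9:-→d10:-→d11:-→d12:-→d13:-→d14:-→d15:-→d16:-→d17:-→d18:-→d19:-→d20:-→d21:-→d22:H0→d23:-→d24:-→d25:-→d26:-→d27:-→d28:-→d29:-→d30:-→d31:-→d32:H0  best=H0
  ? 64.179.100.5  path d0:H3→d1:-→d2:-→d3:-→d4:-→d5:-→d6:-→d7:-→d8:-→d9:-→d10:-→d11:-→d12:-→d13:-→d14:-→d15:-→d16:-→d17:-→d18:-→d19:-→d20:-→d21:-→d22:H0  best=H0
  ? 220.93.209.54  path d0:H3  best=H3
  del 64.179.100.0/22 (clear depth 22)
  ? 64.179.102.10  path d0:H3→d1:-→d2:-→d3:-→d4:-→d5:-→d6:-→d7:-→d8:-→d9:-→d10:-→d11:-→d12:-→d13:-→d14:-→d15:-→d16:-→d17:-→d18:-→d19:-→d20:-→d21:-→d22:-→d23:-→d24:-→d25:-→d26:-→d27:-→d28:-→d29:-→d30:-→d31:-→d32:H0  best=H0
  ? 64.179.102.26  path d0:H3→d1:-→d2:-→d3:-→d4:-→d5:-→d6:-→d7:-→d8:-→d9:-→d10:-→d11:-→d12:-→d13:-→d14:-→d15:-→d16:-→d17:-→d18:-→d19:-→d20:-→d21:-→d22:-→d23:-→d24:-→d25:-→d26:-→d27:-  best=H3
  add 161.251.25.16/28 -> H4 at depth 28
  ? 64.179.102.10  path d0:H3→d1:-→d2:-→d3:-→d4:-→d5:-→d6:-→d7:-→d8:-→d9:-→d10:-→d11:-→d12:-→d13:-→d14:-→d15:-→d16:-→d17:-→d18:-→d19:-→d20:-→d21:-→d22:-→d23:-→d24:-→d25:-→d26:-→d27:-→d28:-→d29:-→d30:-→d31:-→d32:H0  best=H0
  del 64.213.128.0/17 (clear depth 17)
  add 64.179.96.0/20 -> H0 at depth 20
  ? 64.179.96.6  path d0:H3→d1:-→d2:-→d3:-→d4:-→d5:-→d6:-→d7:-→d8:-→d9:-→d10:-→d11:-→d12:-→d13:-→d14:-→d15:-→d16:-→d17:-→d18:-→d19:-→d20:H0→d21:-  best=H0
  del 64.179.96.0/20 (clear depth 20)
  add 64.179.102.10/32 -> H5 at depth 32
  del 161.251.25.16/28 (clear depth 28)
  ? 64.179.102.10  path d0:H3→d1:-→d2:-→d3:-→d4:-→d5:-→d6:-→d7:-→d8:-→d9:-→d10:-→d11:-→d12:-→d13:-→d14:-→d15:-→d16:-→d17:-→d18:-→d19:-→d20:-→d21:-→d22:-→d23:-→d24:-→d25:-→d26:-→d27:-→d28:-→d29:-→d30:-→d31:-→d32:H5  best=H5
  add 161.251.25.0/24 -> H2 at depth 24
  add 0.0.0.0/0 -> H5 at depth 0
  ? 6.83.167.68  path d0:H5→d1:-  best=H5
  add 64.179.64.0/18 -> H3 at depth 18
  del 64.179.102.10/32 (clear depth 32)
  ? 161.251.25.11  path d0:H5→d1:-→d2:-→d3:-→d4:-→d5:-→d6:-→d7:-→d8:-→d9:-→d10:-→d11:-→d12:-→d13:-→d14:-→d15:-→d16:-→d17:-→d18:-→d19:-→d20:-→d21:-→d22:-→d23:-→d24:H2→d25:-→d26:-→d27:-  best=H2
  ? 161.251.25.10  path d0:H5→d1:-→d2:-→d3:-→d4:-→d5:-→d6:-→d7:-→d8:-→d9:-→d10:-→d11:-→d12:-→d13:-→d14:-→d15:-→d16:-→d17:-→d18:-→d19:-→d20:-→d21:-→d22:-→d23:-→d24:H2→d25:-→d26:-→d27:-  best=H2
  add 161.251.25.16/28 -> H1 at depth 28
  add 64.179.102.10/32 -> H5 at depth 32
  add 64.213.0.0/16 -> H3 at depth 16
  del 161.251.25.16/28 (clear depth 28)
  del 64.213.0.0/16 (clear depth 16)
  add 0.0.0.0/0 -> H5 at depth 0
  add 64.0.0.0/2 -> H2 at depth 2
  add 0.0.0.0/0 -> H6 at depth 0

== LOOKUPS ==
["H0","H0","H3","H0","H3","H0","H0","H5","H5","H2","H2"]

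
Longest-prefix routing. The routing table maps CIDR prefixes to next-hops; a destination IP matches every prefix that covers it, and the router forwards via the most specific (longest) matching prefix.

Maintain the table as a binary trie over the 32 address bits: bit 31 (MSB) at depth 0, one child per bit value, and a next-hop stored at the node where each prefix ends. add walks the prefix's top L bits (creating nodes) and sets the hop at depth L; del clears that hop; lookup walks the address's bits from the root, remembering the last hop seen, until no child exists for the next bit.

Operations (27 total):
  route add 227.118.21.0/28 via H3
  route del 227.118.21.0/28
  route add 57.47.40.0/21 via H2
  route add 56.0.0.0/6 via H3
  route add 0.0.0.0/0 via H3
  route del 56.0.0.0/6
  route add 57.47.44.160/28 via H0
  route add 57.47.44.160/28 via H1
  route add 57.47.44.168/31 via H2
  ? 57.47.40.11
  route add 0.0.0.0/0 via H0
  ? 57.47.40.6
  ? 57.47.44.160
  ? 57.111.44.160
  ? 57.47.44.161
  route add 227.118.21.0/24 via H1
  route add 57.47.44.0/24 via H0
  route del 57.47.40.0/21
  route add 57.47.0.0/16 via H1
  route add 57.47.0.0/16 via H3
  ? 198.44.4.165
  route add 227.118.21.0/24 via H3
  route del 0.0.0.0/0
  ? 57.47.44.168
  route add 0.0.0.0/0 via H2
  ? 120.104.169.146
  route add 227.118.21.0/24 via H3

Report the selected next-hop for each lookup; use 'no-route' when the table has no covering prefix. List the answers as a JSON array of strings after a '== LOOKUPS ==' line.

Trace:
  + 227.118.21.0/28 (H3) depth=28
  del 227.118.21.0/28 (clear depth 28)
  + 57.47.40.0/21 (H2) depth=21
  + 56.0.0.0/6 (H3) depth=6
  + 0.0.0.0/0 (H3) depth=0
  del 56.0.0.0/6 (clear depth 6)
  + 57.47.44.160/28 (H0) depth=28
  + 57.47.44.160/28 (H1) depth=28
  + 57.47.44.168/31 (H2) depth=31
  lookup 57.47.40.11: bits 001110010010111100101 walk d0:H3→d1:-→d2:-→d3:-→d4:-→d5:-→d6:-→d7:-→d8:-→d9:-→d10:-→d11:-→d12:-→d13:-→d14:-→d15:-→d16:-→d17:-→d18:-→d19:-→d20:-→d21:H2 -> H2
  + 0.0.0.0/0 (H0) depth=0
  lookup 57.47.40.6: bits 001110010010111100101 walk d0:H0→d1:-→d2:-→d3:-→d4:-→d5:-→d6:-→d7:-→d8:-→d9:-→d10:-→d11:-→d12:-→d13:-→d14:-→d15:-→d16:-→d17:-→d18:-→d19:-→d20:-→d21:H2 -> H2
  lookup 57.47.44.160: bits 0011100100101111001011001010 walk d0:H0→d1:-→d2:-→d3:-→d4:-→d5:-→d6:-→d7:-→d8:-→d9:-→d10:-→d11:-→d12:-→d13:-→d14:-→d15:-→d16:-→d17:-→d18:-→d19:-→d20:-→d21:H2→d22:-→d23:-→d24:-→d25:-→d26:-→d27:-→d28:H1 -> H1
  lookup 57.111.44.160: bits 001110010 walk d0:H0→d1:-→d2:-→d3:-→d4:-→d5:-→d6:-→d7:-→d8:-→d9:- -> H0
  lookup 57.47.44.161: bits 0011100100101111001011001010 walk d0:H0→d1:-→d2:-→d3:-→d4:-→d5:-→d6:-→d7:-→d8:-→d9:-→d10:-→d11:-→d12:-→d13:-→d14:-→d15:-→d16:-→d17:-→d18:-→d19:-→d20:-→d21:H2→d22:-→d23:-→d24:-→d25:-→d26:-→d27:-→d28:H1 -> H1
  + 227.118.21.0/24 (H1) depth=24
  + 57.47.44.0/24 (H0) depth=24
  del 57.47.40.0/21 (clear depth 21)
  + 57.47.0.0/16 (H1) depth=16
  + 57.47.0.0/16 (H3) depth=16
  lookup 198.44.4.165: bits 11 walk d0:H0→d1:-→d2:- -> H0
  + 227.118.21.0/24 (H3) depth=24
  del 0.0.0.0/0 (clear depth 0)
  lookup 57.47.44.168: bits 0011100100101111001011001010100 walk d0:-→d1:-→d2:-→d3:-→d4:-→d5:-→d6:-→d7:-→d8:-→d9:-→d10:-→d11:-→d12:-→d13:-→d14:-→d15:-→d16:H3→d17:-→d18:-→d19:-→d20:-→d21:-→d22:-→d23:-→d24:H0→d25:-→d26:-→d27:-→d28:H1→d29:-→d30:-→d31:H2 -> H2
  + 0.0.0.0/0 (H2) depth=0
  lookup 120.104.169.146: bits 0 walk d0:H2→d1:- -> H2
  + 227.118.21.0/24 (H3) depth=24

== LOOKUPS ==
["H2","H2","H1","H0","H1","H0","H2","H2"]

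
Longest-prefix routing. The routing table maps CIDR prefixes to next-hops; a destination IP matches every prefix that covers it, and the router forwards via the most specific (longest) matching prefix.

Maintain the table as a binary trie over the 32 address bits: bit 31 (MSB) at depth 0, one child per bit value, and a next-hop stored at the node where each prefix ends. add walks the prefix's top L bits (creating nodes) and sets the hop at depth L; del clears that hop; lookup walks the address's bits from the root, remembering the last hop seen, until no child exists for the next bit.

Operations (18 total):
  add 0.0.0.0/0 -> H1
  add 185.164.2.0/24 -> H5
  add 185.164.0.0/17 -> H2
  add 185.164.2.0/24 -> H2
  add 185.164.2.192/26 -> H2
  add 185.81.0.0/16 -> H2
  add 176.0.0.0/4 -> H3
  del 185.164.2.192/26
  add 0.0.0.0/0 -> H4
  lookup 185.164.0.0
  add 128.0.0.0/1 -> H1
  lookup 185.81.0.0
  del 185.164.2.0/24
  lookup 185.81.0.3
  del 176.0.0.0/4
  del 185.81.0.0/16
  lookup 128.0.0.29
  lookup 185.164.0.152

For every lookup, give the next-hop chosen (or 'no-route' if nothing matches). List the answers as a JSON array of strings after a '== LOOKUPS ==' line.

Apply in order:
  add 0.0.0.0/0 -> H1 at depth 0
  add 185.164.2.0/24 -> H5 at depth 24
  add 185.164.0.0/17 -> H2 at depth 17
  add 185.164.2.0/24 -> H2 at depth 24
  add 185.164.2.192/26 -> H2 at depth 26
  add 185.81.0.0/16 -> H2 at depth 16
  add 176.0.0.0/4 -> H3 at depth 4
  - 185.164.2.192/26 clear@26
  add 0.0.0.0/0 -> H4 at depth 0
  lookup 185.164.0.0: bits 1011100110100100000000 walk d0:H4→d1:-→d2:-→d3:-→d4:H3→d5:-→d6:-→d7:-→d8:-→d9:-→d10:-→d11:-→d12:-→d13:-→d14:-→d15:-→d16:-→d17:H2→d18:-→d19:-→d20:-→d21:-→d22:- -> H2
  add 128.0.0.0/1 -> H1 at depth 1
  lookup 185.81.0.0: bits 1011100101010001 walk d0:H4→d1:H1→d2:-→d3:-→d4:H3→d5:-→d6:-→d7:-→d8:-→d9:-→d10:-→d11:-→d12:-→d13:-→d14:-→d15:-→d16:H2 -> H2
  - 185.164.2.0/24 clear@24
  lookup 185.81.0.3: bits 1011100101010001 walk d0:H4→d1:H1→d2:-→d3:-→d4:H3→d5:-→d6:-→d7:-→d8:-→d9:-→d10:-→d11:-→d12:-→d13:-→d14:-→d15:-→d16:H2 -> H2
  - 176.0.0.0/4 clear@4
  - 185.81.0.0/16 clear@16
  lookup 128.0.0.29: bits 10 walk d0:H4→d1:H1→d2:- -> H1
  lookup 185.164.0.152: bits 1011100110100100000000 walk d0:H4→d1:H1→d2:-→d3:-→d4:-→d5:-→d6:-→d7:-→d8:-→d9:-→d10:-→d11:-→d12:-→d13:-→d14:-→d15:-→d16:-→d17:H2→d18:-→d19:-→d20:-→d21:-→d22:- -> H2

== LOOKUPS ==
["H2","H2","H2","H1","H2"]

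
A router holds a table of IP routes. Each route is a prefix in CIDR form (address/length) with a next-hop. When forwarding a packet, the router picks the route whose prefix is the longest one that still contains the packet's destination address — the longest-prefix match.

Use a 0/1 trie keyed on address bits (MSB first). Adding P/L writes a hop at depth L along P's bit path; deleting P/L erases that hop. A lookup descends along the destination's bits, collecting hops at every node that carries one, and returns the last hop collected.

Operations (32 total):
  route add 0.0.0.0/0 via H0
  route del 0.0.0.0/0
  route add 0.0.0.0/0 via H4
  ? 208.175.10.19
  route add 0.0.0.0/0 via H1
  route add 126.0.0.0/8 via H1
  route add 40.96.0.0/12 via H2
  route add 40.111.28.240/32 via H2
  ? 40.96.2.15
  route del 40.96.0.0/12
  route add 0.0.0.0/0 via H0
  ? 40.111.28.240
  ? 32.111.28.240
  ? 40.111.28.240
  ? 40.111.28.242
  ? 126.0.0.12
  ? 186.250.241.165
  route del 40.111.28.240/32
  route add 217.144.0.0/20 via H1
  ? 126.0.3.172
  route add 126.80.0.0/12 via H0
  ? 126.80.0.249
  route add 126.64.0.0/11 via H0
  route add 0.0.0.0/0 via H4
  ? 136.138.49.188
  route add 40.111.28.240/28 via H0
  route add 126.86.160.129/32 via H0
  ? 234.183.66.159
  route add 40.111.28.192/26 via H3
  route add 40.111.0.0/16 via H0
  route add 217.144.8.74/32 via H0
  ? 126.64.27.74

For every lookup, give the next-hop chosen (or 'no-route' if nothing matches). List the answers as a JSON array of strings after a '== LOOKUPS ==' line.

Trace:
  add 0.0.0.0/0 -> H0 at depth 0
  del 0.0.0.0/0 (clear depth 0)
  add 0.0.0.0/0 -> H4 at depth 0
  lookup 208.175.10.19: bits ε walk d0:H4 -> H4
  add 0.0.0.0/0 -> H1 at depth 0
  add 126.0.0.0/8 -> H1 at depth 8
  add 40.96.0.0/12 -> H2 at depth 12
  add 40.111.28.240/32 -> H2 at depth 32
  lookup 40.96.2.15: bits 001010000110 walk d0:H1→d1:-→d2:-→d3:-→d4:-→d5:-→d6:-→d7:-→d8:-→d9:-→d10:-→d11:-→d12:H2 -> H2
  del 40.96.0.0/12 (clear depth 12)
  add 0.0.0.0/0 -> H0 at depth 0
  lookup 40.111.28.240: bits 00101000011011110001110011110000 walk d0:H0→d1:-→d2:-→d3:-→d4:-→d5:-→d6:-→d7:-→d8:-→d9:-→d10:-→d11:-→d12:-→d13:-→d14:-→d15:-→d16:-→d17:-→d18:-→d19:-→d20:-→d21:-→d22:-→d23:-→d24:-→d25:-→d26:-→d27:-→d28:-→d29:-→d30:-→d31:-→d32:H2 -> H2
  lookup 32.111.28.240: bits 0010 walk d0:H0→d1:-→d2:-→d3:-→d4:- -> H0
  lookup 40.111.28.240: bits 00101000011011110001110011110000 walk d0:H0→d1:-→d2:-→d3:-→d4:-→d5:-→d6:-→d7:-→d8:-→d9:-→d10:-→d11:-→d12:-→d13:-→d14:-→d15:-→d16:-→d17:-→d18:-→d19:-→d20:-→d21:-→d22:-→d23:-→d24:-→d25:-→d26:-→d27:-→d28:-→d29:-→d30:-→d31:-→d32:H2 -> H2
  lookup 40.111.28.242: bits 001010000110111100011100111100 walk d0:H0→d1:-→d2:-→d3:-→d4:-→d5:-→d6:-→d7:-→d8:-→d9:-→d10:-→d11:-→d12:-→d13:-→d14:-→d15:-→d16:-→d17:-→d18:-→d19:-→d20:-→d21:-→d22:-→d23:-→d24:-→d25:-→d26:-→d27:-→d28:-→d29:-→d30:- -> H0
  lookup 126.0.0.12: bits 01111110 walk d0:H0→d1:-→d2:-→d3:-→d4:-→d5:-→d6:-→d7:-→d8:H1 -> H1
  lookup 186.250.241.165: bits ε walk d0:H0 -> H0
  del 40.111.28.240/32 (clear depth 32)
  add 217.144.0.0/20 -> H1 at depth 20
  lookup 126.0.3.172: bits 01111110 walk d0:H0→d1:-→d2:-→d3:-→d4:-→d5:-→d6:-→d7:-→d8:H1 -> H1
  add 126.80.0.0/12 -> H0 at depth 12
  lookup 126.80.0.249: bits 011111100101 walk d0:H0→d1:-→d2:-→d3:-→d4:-→d5:-→d6:-→d7:-→d8:H1→d9:-→d10:-→d11:-→d12:H0 -> H0
  add 126.64.0.0/11 -> H0 at depth 11
  add 0.0.0.0/0 -> H4 at depth 0
  lookup 136.138.49.188: bits 1 walk d0:H4→d1:- -> H4
  add 40.111.28.240/28 -> H0 at depth 28
  add 126.86.160.129/32 -> H0 at depth 32
  lookup 234.183.66.159: bits 11 walk d0:H4→d1:-→d2:- -> H4
  add 40.111.28.192/26 -> H3 at depth 26
  add 40.111.0.0/16 -> H0 at depth 16
  add 217.144.8.74/32 -> H0 at depth 32
  lookup 126.64.27.74: bits 01111110010 walk d0:H4→d1:-→d2:-→d3:-→d4:-→d5:-→d6:-→d7:-→d8:H1→d9:-→d10:-→d11:H0 -> H0

== LOOKUPS ==
["H4","H2","H2","H0","H2","H0","H1","H0","H1","H0","H4","H4","H0"]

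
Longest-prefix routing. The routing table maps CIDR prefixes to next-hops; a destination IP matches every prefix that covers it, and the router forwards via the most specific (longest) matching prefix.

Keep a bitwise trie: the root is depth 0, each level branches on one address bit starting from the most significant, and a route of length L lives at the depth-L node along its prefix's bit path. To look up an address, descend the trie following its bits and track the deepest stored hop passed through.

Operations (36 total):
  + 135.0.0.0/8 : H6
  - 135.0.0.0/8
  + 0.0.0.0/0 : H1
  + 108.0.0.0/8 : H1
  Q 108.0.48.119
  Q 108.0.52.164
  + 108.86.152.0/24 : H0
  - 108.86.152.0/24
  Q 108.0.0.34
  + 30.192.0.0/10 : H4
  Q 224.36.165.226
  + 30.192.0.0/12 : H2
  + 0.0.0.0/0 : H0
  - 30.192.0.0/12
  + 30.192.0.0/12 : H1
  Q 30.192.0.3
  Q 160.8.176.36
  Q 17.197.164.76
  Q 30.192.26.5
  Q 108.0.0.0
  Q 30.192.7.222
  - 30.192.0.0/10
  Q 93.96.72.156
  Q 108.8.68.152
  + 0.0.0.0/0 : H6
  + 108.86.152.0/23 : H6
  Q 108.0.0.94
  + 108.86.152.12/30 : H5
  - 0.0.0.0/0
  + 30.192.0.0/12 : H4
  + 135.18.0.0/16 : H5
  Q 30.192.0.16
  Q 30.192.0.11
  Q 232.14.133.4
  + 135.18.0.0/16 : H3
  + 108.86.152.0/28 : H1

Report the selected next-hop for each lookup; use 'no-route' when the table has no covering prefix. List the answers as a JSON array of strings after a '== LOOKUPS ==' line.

Apply in order:
  + 135.0.0.0/8 (H6) depth=8
  del 135.0.0.0/8 (clear depth 8)
  + 0.0.0.0/0 (H1) depth=0
  + 108.0.0.0/8 (H1) depth=8
  Q 108.0.48.119: descend 01101100 ; hops seen [H1,H1] ; pick H1
  Q 108.0.52.164: descend 01101100 ; hops seen [H1,H1] ; pick H1
  + 108.86.152.0/24 (H0) depth=24
  del 108.86.152.0/24 (clear depth 24)
  Q 108.0.0.34: descend 011011000 ; hops seen [H1,H1] ; pick H1
  + 30.192.0.0/10 (H4) depth=10
  Q 224.36.165.226: descend 1 ; hops seen [H1] ; pick H1
  + 30.192.0.0/12 (H2) depth=12
  + 0.0.0.0/0 (H0) depth=0
  del 30.192.0.0/12 (clear depth 12)
  + 30.192.0.0/12 (H1) depth=12
  Q 30.192.0.3: descend 000111101100 ; hops seen [H0,H4,H1] ; pick H1
  Q 160.8.176.36: descend 10 ; hops seen [H0] ; pick H0
  Q 17.197.164.76: descend 0001 ; hops seen [H0] ; pick H0
  Q 30.192.26.5: descend 000111101100 ; hops seen [H0,H4,H1] ; pick H1
  Q 108.0.0.0: descend 011011000 ; hops seen [H0,H1] ; pick H1
  Q 30.192.7.222: descend 000111101100 ; hops seen [H0,H4,H1] ; pick H1
  del 30.192.0.0/10 (clear depth 10)
  Q 93.96.72.156: descend 01 ; hops seen [H0] ; pick H0
  Q 108.8.68.152: descend 011011000 ; hops seen [H0,H1] ; pick H1
  + 0.0.0.0/0 (H6) depth=0
  + 108.86.152.0/23 (H6) depth=23
  Q 108.0.0.94: descend 011011000 ; hops seen [H6,H1] ; pick H1
  + 108.86.152.12/30 (H5) depth=30
  del 0.0.0.0/0 (clear depth 0)
  + 30.192.0.0/12 (H4) depth=12
  + 135.18.0.0/16 (H5) depth=16
  Q 30.192.0.16: descend 000111101100 ; hops seen [H4] ; pick H4
  Q 30.192.0.11: descend 000111101100 ; hops seen [H4] ; pick H4
  Q 232.14.133.4: descend 1 ; hops seen [∅] ; pick no-route
  + 135.18.0.0/16 (H3) depth=16
  + 108.86.152.0/28 (H1) depth=28

== LOOKUPS ==
["H1","H1","H1","H1","H1","H0","H0","H1","H1","H1","H0","H1","H1","H4","H4","no-route"]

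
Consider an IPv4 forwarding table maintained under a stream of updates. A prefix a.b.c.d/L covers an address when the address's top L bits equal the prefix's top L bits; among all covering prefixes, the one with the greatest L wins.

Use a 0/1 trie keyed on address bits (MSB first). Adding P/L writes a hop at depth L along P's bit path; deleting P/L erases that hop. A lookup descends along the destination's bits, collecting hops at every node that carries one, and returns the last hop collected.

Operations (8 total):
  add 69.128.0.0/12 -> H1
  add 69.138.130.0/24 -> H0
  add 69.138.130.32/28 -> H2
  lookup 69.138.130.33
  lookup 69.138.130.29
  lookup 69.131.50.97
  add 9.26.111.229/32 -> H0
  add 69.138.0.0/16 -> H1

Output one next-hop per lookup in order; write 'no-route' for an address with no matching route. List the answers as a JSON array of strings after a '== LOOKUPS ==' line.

Apply in order:
  add 69.128.0.0/12 -> H1 at depth 12
  add 69.138.130.0/24 -> H0 at depth 24
  add 69.138.130.32/28 -> H2 at depth 28
  lookup 69.138.130.33: bits 0100010110001010100000100010 walk d0:-→d1:-→d2:-→d3:-→d4:-→d5:-→d6:-→d7:-→d8:-→d9:-→d10:-→d11:-→d12:H1→d13:-→d14:-→d15:-→d16:-→d17:-→d18:-→d19:-→d20:-→d21:-→d22:-→d23:-→d24:H0→d25:-→d26:-→d27:-→d28:H2 -> H2
  lookup 69.138.130.29: bits 01000101100010101000001000 walk d0:-→d1:-→d2:-→d3:-→d4:-→d5:-→d6:-→d7:-→d8:-→d9:-→d10:-→d11:-→d12:H1→d13:-→d14:-→d15:-→d16:-→d17:-→d18:-→d19:-→d20:-→d21:-→d22:-→d23:-→d24:H0→d25:-→d26:- -> H0
  lookup 69.131.50.97: bits 010001011000 walk d0:-→d1:-→d2:-→d3:-→d4:-→d5:-→d6:-→d7:-→d8:-→d9:-→d10:-→d11:-→d12:H1 -> H1
  add 9.26.111.229/32 -> H0 at depth 32
  add 69.138.0.0/16 -> H1 at depth 16

== LOOKUPS ==
["H2","H0","H1"]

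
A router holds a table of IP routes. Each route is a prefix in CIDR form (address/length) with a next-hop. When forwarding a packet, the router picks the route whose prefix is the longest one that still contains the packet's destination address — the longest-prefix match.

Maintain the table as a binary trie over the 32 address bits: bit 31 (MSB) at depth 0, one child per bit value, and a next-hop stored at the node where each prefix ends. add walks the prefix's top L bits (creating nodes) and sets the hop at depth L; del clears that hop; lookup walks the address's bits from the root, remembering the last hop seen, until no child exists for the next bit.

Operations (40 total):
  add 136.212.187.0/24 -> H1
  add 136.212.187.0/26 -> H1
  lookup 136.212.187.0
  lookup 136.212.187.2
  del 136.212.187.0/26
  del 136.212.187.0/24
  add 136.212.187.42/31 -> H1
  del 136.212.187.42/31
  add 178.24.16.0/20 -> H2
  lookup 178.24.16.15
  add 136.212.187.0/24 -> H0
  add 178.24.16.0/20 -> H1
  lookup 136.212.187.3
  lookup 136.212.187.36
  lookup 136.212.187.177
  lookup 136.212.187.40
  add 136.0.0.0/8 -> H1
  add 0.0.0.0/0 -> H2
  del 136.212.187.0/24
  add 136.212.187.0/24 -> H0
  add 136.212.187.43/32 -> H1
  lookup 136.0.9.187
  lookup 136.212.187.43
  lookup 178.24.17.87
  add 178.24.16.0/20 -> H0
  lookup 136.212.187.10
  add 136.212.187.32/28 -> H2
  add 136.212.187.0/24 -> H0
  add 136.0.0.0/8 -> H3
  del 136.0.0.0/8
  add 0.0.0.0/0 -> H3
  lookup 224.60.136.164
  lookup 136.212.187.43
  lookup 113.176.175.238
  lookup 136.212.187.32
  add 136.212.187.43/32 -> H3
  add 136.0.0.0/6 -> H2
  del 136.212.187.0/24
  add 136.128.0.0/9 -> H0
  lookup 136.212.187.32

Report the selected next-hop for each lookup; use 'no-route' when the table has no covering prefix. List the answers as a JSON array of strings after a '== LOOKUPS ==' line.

Process each operation:
  add 136.212.187.0/24 -> H1 at depth 24
  add 136.212.187.0/26 -> H1 at depth 26
  lookup 136.212.187.0: bits 10001000110101001011101100 walk d0:-→d1:-→d2:-→d3:-→d4:-→d5:-→d6:-→d7:-→d8:-→d9:-→d10:-→d11:-→d12:-→d13:-→d14:-→d15:-→d16:-→d17:-→d18:-→d19:-→d20:-→d21:-→d22:-→d23:-→d24:H1→d25:-→d26:H1 -> H1
  lookup 136.212.187.2: bits 10001000110101001011101100 walk d0:-→d1:-→d2:-→d3:-→d4:-→d5:-→d6:-→d7:-→d8:-→d9:-→d10:-→d11:-→d12:-→d13:-→d14:-→d15:-→d16:-→d17:-→d18:-→d19:-→d20:-→d21:-→d22:-→d23:-→d24:H1→d25:-→d26:H1 -> H1
  del 136.212.187.0/26 (clear depth 26)
  del 136.212.187.0/24 (clear depth 24)
  add 136.212.187.42/31 -> H1 at depth 31
  del 136.212.187.42/31 (clear depth 31)
  add 178.24.16.0/20 -> H2 at depth 20
  lookup 178.24.16.15: bits 10110010000110000001 walk d0:-→d1:-→d2:-→d3:-→d4:-→d5:-→d6:-→d7:-→d8:-→d9:-→d10:-→d11:-→d12:-→d13:-→d14:-→d15:-→d16:-→d17:-→d18:-→d19:-→d20:H2 -> H2
  add 136.212.187.0/24 -> H0 at depth 24
  add 178.24.16.0/20 -> H1 at depth 20
  lookup 136.212.187.3: bits 10001000110101001011101100 walk d0:-→d1:-→d2:-→d3:-→d4:-→d5:-→d6:-→d7:-→d8:-→d9:-→d10:-→d11:-→d12:-→d13:-→d14:-→d15:-→d16:-→d17:-→d18:-→d19:-→d20:-→d21:-→d22:-→d23:-→d24:H0→d25:-→d26:- -> H0
  lookup 136.212.187.36: bits 1000100011010100101110110010 walk d0:-→d1:-→d2:-→d3:-→d4:-→d5:-→d6:-→d7:-→d8:-→d9:-→d10:-→d11:-→d12:-→d13:-→d14:-→d15:-→d16:-→d17:-→d18:-→d19:-→d20:-→d21:-→d22:-→d23:-→d24:H0→d25:-→d26:-→d27:-→d28:- -> H0
  lookup 136.212.187.177: bits 100010001101010010111011 walk d0:-→d1:-→d2:-→d3:-→d4:-→d5:-→d6:-→d7:-→d8:-→d9:-→d10:-→d11:-→d12:-→d13:-→d14:-→d15:-→d16:-→d17:-→d18:-→d19:-→d20:-→d21:-→d22:-→d23:-→d24:H0 -> H0
  lookup 136.212.187.40: bits 100010001101010010111011001010 walk d0:-→d1:-→d2:-→d3:-→d4:-→d5:-→d6:-→d7:-→d8:-→d9:-→d10:-→d11:-→d12:-→d13:-→d14:-→d15:-→d16:-→d17:-→d18:-→d19:-→d20:-→d21:-→d22:-→d23:-→d24:H0→d25:-→d26:-→d27:-→d28:-→d29:-→d30:- -> H0
  add 136.0.0.0/8 -> H1 at depth 8
  add 0.0.0.0/0 -> H2 at depth 0
  del 136.212.187.0/24 (clear depth 24)
  add 136.212.187.0/24 -> H0 at depth 24
  add 136.212.187.43/32 -> H1 at depth 32
  lookup 136.0.9.187: bits 10001000 walk d0:H2→d1:-→d2:-→d3:-→d4:-→d5:-→d6:-→d7:-→d8:H1 -> H1
  lookup 136.212.187.43: bits 10001000110101001011101100101011 walk d0:H2→d1:-→d2:-→d3:-→d4:-→d5:-→d6:-→d7:-→d8:H1→d9:-→d10:-→d11:-→d12:-→d13:-→d14:-→d15:-→d16:-→d17:-→d18:-→d19:-→d20:-→d21:-→d22:-→d23:-→d24:H0→d25:-→d26:-→d27:-→d28:-→d29:-→d30:-→d31:-→d32:H1 -> H1
  lookup 178.24.17.87: bits 10110010000110000001 walk d0:H2→d1:-→d2:-→d3:-→d4:-→d5:-→d6:-→d7:-→d8:-→d9:-→d10:-→d11:-→d12:-→d13:-→d14:-→d15:-→d16:-→d17:-→d18:-→d19:-→d20:H1 -> H1
  add 178.24.16.0/20 -> H0 at depth 20
  lookup 136.212.187.10: bits 10001000110101001011101100 walk d0:H2→d1:-→d2:-→d3:-→d4:-→d5:-→d6:-→d7:-→d8:H1→d9:-→d10:-→d11:-→d12:-→d13:-→d14:-→d15:-→d16:-→d17:-→d18:-→d19:-→d20:-→d21:-→d22:-→d23:-→d24:H0→d25:-→d26:- -> H0
  add 136.212.187.32/28 -> H2 at depth 28
  add 136.212.187.0/24 -> H0 at depth 24
  add 136.0.0.0/8 -> H3 at depth 8
  del 136.0.0.0/8 (clear depth 8)
  add 0.0.0.0/0 -> H3 at depth 0
  lookup 224.60.136.164: bits 1 walk d0:H3→d1:- -> H3
  lookup 136.212.187.43: bits 10001000110101001011101100101011 walk d0:H3→d1:-→d2:-→d3:-→d4:-→d5:-→d6:-→d7:-→d8:-→d9:-→d10:-→d11:-→d12:-→d13:-→d14:-→d15:-→d16:-→d17:-→d18:-→d19:-→d20:-→d21:-→d22:-→d23:-→d24:H0→d25:-→d26:-→d27:-→d28:H2→d29:-→d30:-→d31:-→d32:H1 -> H1
  lookup 113.176.175.238: bits ε walk d0:H3 -> H3
  lookup 136.212.187.32: bits 1000100011010100101110110010 walk d0:H3→d1:-→d2:-→d3:-→d4:-→d5:-→d6:-→d7:-→d8:-→d9:-→d10:-→d11:-→d12:-→d13:-→d14:-→d15:-→d16:-→d17:-→d18:-→d19:-→d20:-→d21:-→d22:-→d23:-→d24:H0→d25:-→d26:-→d27:-→d28:H2 -> H2
  add 136.212.187.43/32 -> H3 at depth 32
  add 136.0.0.0/6 -> H2 at depth 6
  del 136.212.187.0/24 (clear depth 24)
  add 136.128.0.0/9 -> H0 at depth 9
  lookup 136.212.187.32: bits 1000100011010100101110110010 walk d0:H3→d1:-→d2:-→d3:-→d4:-→d5:-→d6:H2→d7:-→d8:-→d9:H0→d10:-→d11:-→d12:-→d13:-→d14:-→d15:-→d16:-→d17:-→d18:-→d19:-→d20:-→d21:-→d22:-→d23:-→d24:-→d25:-→d26:-→d27:-→d28:H2 -> H2

== LOOKUPS ==
["H1","H1","H2","H0","H0","H0","H0","H1","H1","H1","H0","H3","H1","H3","H2","H2"]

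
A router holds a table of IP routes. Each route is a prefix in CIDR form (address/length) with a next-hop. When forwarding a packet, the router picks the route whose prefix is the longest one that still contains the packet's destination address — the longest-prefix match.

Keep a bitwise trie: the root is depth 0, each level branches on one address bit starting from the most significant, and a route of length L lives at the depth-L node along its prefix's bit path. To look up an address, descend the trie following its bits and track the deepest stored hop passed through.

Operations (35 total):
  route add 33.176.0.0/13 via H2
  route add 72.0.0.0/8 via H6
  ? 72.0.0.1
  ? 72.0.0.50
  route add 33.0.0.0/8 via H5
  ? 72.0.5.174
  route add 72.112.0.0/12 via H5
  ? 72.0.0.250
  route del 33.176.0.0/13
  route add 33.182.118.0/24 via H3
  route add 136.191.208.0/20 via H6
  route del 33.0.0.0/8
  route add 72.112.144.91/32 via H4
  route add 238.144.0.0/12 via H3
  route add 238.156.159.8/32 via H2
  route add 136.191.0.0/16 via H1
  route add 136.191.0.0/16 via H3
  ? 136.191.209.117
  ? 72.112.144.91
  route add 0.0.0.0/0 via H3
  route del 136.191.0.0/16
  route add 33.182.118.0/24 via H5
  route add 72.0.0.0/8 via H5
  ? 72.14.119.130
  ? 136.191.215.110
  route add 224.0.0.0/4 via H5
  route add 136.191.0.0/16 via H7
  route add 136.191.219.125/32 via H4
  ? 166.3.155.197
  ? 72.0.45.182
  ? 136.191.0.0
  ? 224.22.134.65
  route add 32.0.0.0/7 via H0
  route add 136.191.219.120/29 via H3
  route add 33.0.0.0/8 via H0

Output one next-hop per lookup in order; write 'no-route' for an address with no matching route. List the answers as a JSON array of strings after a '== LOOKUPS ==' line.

Trace:
  add 33.176.0.0/13 -> H2 at depth 13
  add 72.0.0.0/8 -> H6 at depth 8
  Q 72.0.0.1: descend 01001000 ; hops seen [H6] ; pick H6
  Q 72.0.0.50: descend 01001000 ; hops seen [H6] ; pick H6
  add 33.0.0.0/8 -> H5 at depth 8
  Q 72.0.5.174: descend 01001000 ; hops seen [H6] ; pick H6
  add 72.112.0.0/12 -> H5 at depth 12
  Q 72.0.0.250: descend 010010000 ; hops seen [H6] ; pick H6
  del 33.176.0.0/13 (clear depth 13)
  add 33.182.118.0/24 -> H3 at depth 24
  add 136.191.208.0/20 -> H6 at depth 20
  del 33.0.0.0/8 (clear depth 8)
  add 72.112.144.91/32 -> H4 at depth 32
  add 238.144.0.0/12 -> H3 at depth 12
  add 238.156.159.8/32 -> H2 at depth 32
  add 136.191.0.0/16 -> H1 at depth 16
  add 136.191.0.0/16 -> H3 at depth 16
  Q 136.191.209.117: descend 10001000101111111101 ; hops seen [H3,H6] ; pick H6
  Q 72.112.144.91: descend 01001000011100001001000001011011 ; hops seen [H6,H5,H4] ; pick H4
  add 0.0.0.0/0 -> H3 at depth 0
  del 136.191.0.0/16 (clear depth 16)
  add 33.182.118.0/24 -> H5 at depth 24
  add 72.0.0.0/8 -> H5 at depth 8
  Q 72.14.119.130: descend 010010000 ; hops seen [H3,H5] ; pick H5
  Q 136.191.215.110: descend 10001000101111111101 ; hops seen [H3,H6] ; pick H6
  add 224.0.0.0/4 -> H5 at depth 4
  add 136.191.0.0/16 -> H7 at depth 16
  add 136.191.219.125/32 -> H4 at depth 32
  Q 166.3.155.197: descend 10 ; hops seen [H3] ; pick H3
  Q 72.0.45.182: descend 010010000 ; hops seen [H3,H5] ; pick H5
  Q 136.191.0.0: descend 1000100010111111 ; hops seen [H3,H7] ; pick H7
  Q 224.22.134.65: descend 1110 ; hops seen [H3,H5] ; pick H5
  add 32.0.0.0/7 -> H0 at depth 7
  add 136.191.219.120/29 -> H3 at depth 29
  add 33.0.0.0/8 -> H0 at depth 8

== LOOKUPS ==
["H6","H6","H6","H6","H6","H4","H5","H6","H3","H5","H7","H5"]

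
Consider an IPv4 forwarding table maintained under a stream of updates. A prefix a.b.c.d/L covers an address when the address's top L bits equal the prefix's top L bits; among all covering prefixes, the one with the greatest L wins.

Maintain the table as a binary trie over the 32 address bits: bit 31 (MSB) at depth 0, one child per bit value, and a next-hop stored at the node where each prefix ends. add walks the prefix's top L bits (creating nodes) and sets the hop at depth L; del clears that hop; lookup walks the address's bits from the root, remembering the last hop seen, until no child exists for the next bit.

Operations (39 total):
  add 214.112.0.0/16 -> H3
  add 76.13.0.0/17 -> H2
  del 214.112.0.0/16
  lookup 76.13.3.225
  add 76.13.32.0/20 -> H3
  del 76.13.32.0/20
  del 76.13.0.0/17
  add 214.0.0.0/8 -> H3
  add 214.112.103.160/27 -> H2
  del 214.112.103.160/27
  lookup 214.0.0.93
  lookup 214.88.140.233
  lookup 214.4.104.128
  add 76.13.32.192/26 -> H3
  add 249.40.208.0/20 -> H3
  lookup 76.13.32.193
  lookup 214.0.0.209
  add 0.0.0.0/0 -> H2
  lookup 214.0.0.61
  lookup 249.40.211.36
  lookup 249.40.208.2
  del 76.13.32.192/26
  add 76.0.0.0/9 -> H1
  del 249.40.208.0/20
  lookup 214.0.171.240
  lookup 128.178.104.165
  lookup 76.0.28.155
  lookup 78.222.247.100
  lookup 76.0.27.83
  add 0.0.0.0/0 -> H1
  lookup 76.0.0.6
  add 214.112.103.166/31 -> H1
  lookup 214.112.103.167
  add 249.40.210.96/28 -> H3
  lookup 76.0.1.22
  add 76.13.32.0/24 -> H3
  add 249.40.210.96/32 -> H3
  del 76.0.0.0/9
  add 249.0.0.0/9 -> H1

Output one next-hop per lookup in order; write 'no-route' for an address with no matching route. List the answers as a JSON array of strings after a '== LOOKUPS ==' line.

Trace:
  + 214.112.0.0/16 (H3) depth=16
  + 76.13.0.0/17 (H2) depth=17
  del 214.112.0.0/16 (clear depth 16)
  ? 76.13.3.225  path d0:-→d1:-→d2:-→d3:-→d4:-→d5:-→d6:-→d7:-→d8:-→d9:-→d10:-→d11:-→d12:-→d13:-→d14:-→d15:-→d16:-→d17:H2  best=H2
  + 76.13.32.0/20 (H3) depth=20
  del 76.13.32.0/20 (clear depth 20)
  del 76.13.0.0/17 (clear depth 17)
  + 214.0.0.0/8 (H3) depth=8
  + 214.112.103.160/27 (H2) depth=27
  del 214.112.103.160/27 (clear depth 27)
  ? 214.0.0.93  path d0:-→d1:-→d2:-→d3:-→d4:-→d5:-→d6:-→d7:-→d8:H3→d9:-  best=H3
  ? 214.88.140.233  path d0:-→d1:-→d2:-→d3:-→d4:-→d5:-→d6:-→d7:-→d8:H3→d9:-→d10:-  best=H3
  ? 214.4.104.128  path d0:-→d1:-→d2:-→d3:-→d4:-→d5:-→d6:-→d7:-→d8:H3→d9:-  best=H3
  + 76.13.32.192/26 (H3) depth=26
  + 249.40.208.0/20 (H3) depth=20
  ? 76.13.32.193  path d0:-→d1:-→d2:-→d3:-→d4:-→d5:-→d6:-→d7:-→d8:-→d9:-→d10:-→d11:-→d12:-→d13:-→d14:-→d15:-→d16:-→d17:-→d18:-→d19:-→d20:-→d21:-→d22:-→d23:-→d24:-→d25:-→d26:H3  best=H3
  ? 214.0.0.209  path d0:-→d1:-→d2:-→d3:-→d4:-→d5:-→d6:-→d7:-→d8:H3→d9:-  best=H3
  + 0.0.0.0/0 (H2) depth=0
  ? 214.0.0.61  path d0:H2→d1:-→d2:-→d3:-→d4:-→d5:-→d6:-→d7:-→d8:H3→d9:-  best=H3
  ? 249.40.211.36  path d0:H2→d1:-→d2:-→d3:-→d4:-→d5:-→d6:-→d7:-→d8:-→d9:-→d10:-→d11:-→d12:-→d13:-→d14:-→d15:-→d16:-→d17:-→d18:-→d19:-→d20:H3  best=H3
  ? 249.40.208.2  path d0:H2→d1:-→d2:-→d3:-→d4:-→d5:-→d6:-→d7:-→d8:-→d9:-→d10:-→d11:-→d12:-→d13:-→d14:-→d15:-→d16:-→d17:-→d18:-→d19:-→d20:H3  best=H3
  del 76.13.32.192/26 (clear depth 26)
  + 76.0.0.0/9 (H1) depth=9
  del 249.40.208.0/20 (clear depth 20)
  ? 214.0.171.240  path d0:H2→d1:-→d2:-→d3:-→d4:-→d5:-→d6:-→d7:-→d8:H3→d9:-  best=H3
  ? 128.178.104.165  path d0:H2→d1:-  best=H2
  ? 76.0.28.155  path d0:H2→d1:-→d2:-→d3:-→d4:-→d5:-→d6:-→d7:-→d8:-→d9:H1→d10:-→d11:-→d12:-  best=H1
  ? 78.222.247.100  path d0:H2→d1:-→d2:-→d3:-→d4:-→d5:-→d6:-  best=H2
  ? 76.0.27.83  path d0:H2→d1:-→d2:-→d3:-→d4:-→d5:-→d6:-→d7:-→d8:-→d9:H1→d10:-→d11:-→d12:-  best=H1
  + 0.0.0.0/0 (H1) depth=0
  ? 76.0.0.6  path d0:H1→d1:-→d2:-→d3:-→d4:-→d5:-→d6:-→d7:-→d8:-→d9:H1→d10:-→d11:-→d12:-  best=H1
  + 214.112.103.166/31 (H1) depth=31
  ? 214.112.103.167  path d0:H1→d1:-→d2:-→d3:-→d4:-→d5:-→d6:-→d7:-→d8:H3→d9:-→d10:-→d11:-→d12:-→d13:-→d14:-→d15:-→d16:-→d17:-→d18:-→d19:-→d20:-→d21:-→d22:-→d23:-→d24:-→d25:-→d26:-→d27:-→d28:-→d29:-→d30:-→d31:H1  best=H1
  + 249.40.210.96/28 (H3) depth=28
  ? 76.0.1.22  path d0:H1→d1:-→d2:-→d3:-→d4:-→d5:-→d6:-→d7:-→d8:-→d9:H1→d10:-→d11:-→d12:-  best=H1
  + 76.13.32.0/24 (H3) depth=24
  + 249.40.210.96/32 (H3) depth=32
  del 76.0.0.0/9 (clear depth 9)
  + 249.0.0.0/9 (H1) depth=9

== LOOKUPS ==
["H2","H3","H3","H3","H3","H3","H3","H3","H3","H3","H2","H1","H2","H1","H1","H1","H1"]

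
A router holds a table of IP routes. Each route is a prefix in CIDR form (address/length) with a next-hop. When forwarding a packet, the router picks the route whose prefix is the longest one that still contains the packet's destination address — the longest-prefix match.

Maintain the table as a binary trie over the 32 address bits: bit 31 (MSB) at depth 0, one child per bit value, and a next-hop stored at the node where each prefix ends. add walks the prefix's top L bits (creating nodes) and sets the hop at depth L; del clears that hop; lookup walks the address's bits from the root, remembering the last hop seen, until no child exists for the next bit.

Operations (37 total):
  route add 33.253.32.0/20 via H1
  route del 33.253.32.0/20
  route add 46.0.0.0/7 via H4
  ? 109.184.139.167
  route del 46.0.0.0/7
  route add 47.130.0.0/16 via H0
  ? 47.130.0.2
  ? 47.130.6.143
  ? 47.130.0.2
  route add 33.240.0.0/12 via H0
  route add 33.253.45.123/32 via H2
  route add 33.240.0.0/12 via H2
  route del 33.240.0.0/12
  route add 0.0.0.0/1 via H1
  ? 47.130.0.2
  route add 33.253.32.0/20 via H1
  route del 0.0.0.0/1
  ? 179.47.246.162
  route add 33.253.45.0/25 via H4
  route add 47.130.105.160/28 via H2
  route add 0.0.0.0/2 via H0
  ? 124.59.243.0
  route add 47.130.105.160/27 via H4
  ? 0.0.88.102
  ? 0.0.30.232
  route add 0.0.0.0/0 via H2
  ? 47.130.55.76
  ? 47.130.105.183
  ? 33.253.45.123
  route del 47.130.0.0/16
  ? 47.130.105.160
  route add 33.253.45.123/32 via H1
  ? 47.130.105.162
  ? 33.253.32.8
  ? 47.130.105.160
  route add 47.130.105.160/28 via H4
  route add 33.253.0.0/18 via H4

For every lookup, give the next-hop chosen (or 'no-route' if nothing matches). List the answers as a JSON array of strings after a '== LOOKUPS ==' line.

Process each operation:
  + 33.253.32.0/20 (H1) depth=20
  del 33.253.32.0/20 (clear depth 20)
  + 46.0.0.0/7 (H4) depth=7
  ? 109.184.139.167  path d0:-→d1:-  best=no-route
  del 46.0.0.0/7 (clear depth 7)
  + 47.130.0.0/16 (H0) depth=16
  ? 47.130.0.2  path d0:-→d1:-→d2:-→d3:-→d4:-→d5:-→d6:-→d7:-→d8:-→d9:-→d10:-→d11:-→d12:-→d13:-→d14:-→d15:-→d16:H0  best=H0
  ? 47.130.6.143  path d0:-→d1:-→d2:-→d3:-→d4:-→d5:-→d6:-→d7:-→d8:-→d9:-→d10:-→d11:-→d12:-→d13:-→d14:-→d15:-→d16:H0  best=H0
  ? 47.130.0.2  path d0:-→d1:-→d2:-→d3:-→d4:-→d5:-→d6:-→d7:-→d8:-→d9:-→d10:-→d11:-→d12:-→d13:-→d14:-→d15:-→d16:H0  best=H0
  + 33.240.0.0/12 (H0) depth=12
  + 33.253.45.123/32 (H2) depth=32
  + 33.240.0.0/12 (H2) depth=12
  del 33.240.0.0/12 (clear depth 12)
  + 0.0.0.0/1 (H1) depth=1
  ? 47.130.0.2  path d0:-→d1:H1→d2:-→d3:-→d4:-→d5:-→d6:-→d7:-→d8:-→d9:-→d10:-→d11:-→d12:-→d13:-→d14:-→d15:-→d16:H0  best=H0
  + 33.253.32.0/20 (H1) depth=20
  del 0.0.0.0/1 (clear depth 1)
  ? 179.47.246.162  path d0:-  best=no-route
  + 33.253.45.0/25 (H4) depth=25
  + 47.130.105.160/28 (H2) depth=28
  + 0.0.0.0/2 (H0) depth=2
  ? 124.59.243.0  path d0:-→d1:-  best=no-route
  + 47.130.105.160/27 (H4) depth=27
  ? 0.0.88.102  path d0:-→d1:-→d2:H0  best=H0
  ? 0.0.30.232  path d0:-→d1:-→d2:H0  best=H0
  + 0.0.0.0/0 (H2) depth=0
  ? 47.130.55.76  path d0:H2→d1:-→d2:H0→d3:-→d4:-→d5:-→d6:-→d7:-→d8:-→d9:-→d10:-→d11:-→d12:-→d13:-→d14:-→d15:-→d16:H0→d17:-  best=H0
  ? 47.130.105.183  path d0:H2→d1:-→d2:H0→d3:-→d4:-→d5:-→d6:-→d7:-→d8:-→d9:-→d10:-→d11:-→d12:-→d13:-→d14:-→d15:-→d16:H0→d17:-→d18:-→d19:-→d20:-→d21:-→d22:-→d23:-→d24:-→d25:-→d26:-→d27:H4  best=H4
  ? 33.253.45.123  path d0:H2→d1:-→d2:H0→d3:-→d4:-→d5:-→d6:-→d7:-→d8:-→d9:-→d10:-→d11:-→d12:-→d13:-→d14:-→d15:-→d16:-→d17:-→d18:-→d19:-→d20:H1→d21:-→d22:-→d23:-→d24:-→d25:H4→d26:-→d27:-→d28:-→d29:-→d30:-→d31:-→d32:H2  best=H2
  del 47.130.0.0/16 (clear depth 16)
  ? 47.130.105.160  path d0:H2→d1:-→d2:H0→d3:-→d4:-→d5:-→d6:-→d7:-→d8:-→d9:-→d10:-→d11:-→d12:-→d13:-→d14:-→d15:-→d16:-→d17:-→d18:-→d19:-→d20:-→d21:-→d22:-→d23:-→d24:-→d25:-→d26:-→d27:H4→d28:H2  best=H2
  + 33.253.45.123/32 (H1) depth=32
  ? 47.130.105.162  path d0:H2→d1:-→d2:H0→d3:-→d4:-→d5:-→d6:-→d7:-→d8:-→d9:-→d10:-→d11:-→d12:-→d13:-→d14:-→d15:-→d16:-→d17:-→d18:-→d19:-→d20:-→d21:-→d22:-→d23:-→d24:-→d25:-→d26:-→d27:H4→d28:H2  best=H2
  ? 33.253.32.8  path d0:H2→d1:-→d2:H0→d3:-→d4:-→d5:-→d6:-→d7:-→d8:-→d9:-→d10:-→d11:-→d12:-→d13:-→d14:-→d15:-→d16:-→d17:-→d18:-→d19:-→d20:H1  best=H1
  ? 47.130.105.160  path d0:H2→d1:-→d2:H0→d3:-→d4:-→d5:-→d6:-→d7:-→d8:-→d9:-→d10:-→d11:-→d12:-→d13:-→d14:-→d15:-→d16:-→d17:-→d18:-→d19:-→d20:-→d21:-→d22:-→d23:-→d24:-→d25:-→d26:-→d27:H4→d28:H2  best=H2
  + 47.130.105.160/28 (H4) depth=28
  + 33.253.0.0/18 (H4) depth=18

== LOOKUPS ==
["no-route","H0","H0","H0","H0","no-route","no-route","H0","H0","H0","H4","H2","H2","H2","H1","H2"]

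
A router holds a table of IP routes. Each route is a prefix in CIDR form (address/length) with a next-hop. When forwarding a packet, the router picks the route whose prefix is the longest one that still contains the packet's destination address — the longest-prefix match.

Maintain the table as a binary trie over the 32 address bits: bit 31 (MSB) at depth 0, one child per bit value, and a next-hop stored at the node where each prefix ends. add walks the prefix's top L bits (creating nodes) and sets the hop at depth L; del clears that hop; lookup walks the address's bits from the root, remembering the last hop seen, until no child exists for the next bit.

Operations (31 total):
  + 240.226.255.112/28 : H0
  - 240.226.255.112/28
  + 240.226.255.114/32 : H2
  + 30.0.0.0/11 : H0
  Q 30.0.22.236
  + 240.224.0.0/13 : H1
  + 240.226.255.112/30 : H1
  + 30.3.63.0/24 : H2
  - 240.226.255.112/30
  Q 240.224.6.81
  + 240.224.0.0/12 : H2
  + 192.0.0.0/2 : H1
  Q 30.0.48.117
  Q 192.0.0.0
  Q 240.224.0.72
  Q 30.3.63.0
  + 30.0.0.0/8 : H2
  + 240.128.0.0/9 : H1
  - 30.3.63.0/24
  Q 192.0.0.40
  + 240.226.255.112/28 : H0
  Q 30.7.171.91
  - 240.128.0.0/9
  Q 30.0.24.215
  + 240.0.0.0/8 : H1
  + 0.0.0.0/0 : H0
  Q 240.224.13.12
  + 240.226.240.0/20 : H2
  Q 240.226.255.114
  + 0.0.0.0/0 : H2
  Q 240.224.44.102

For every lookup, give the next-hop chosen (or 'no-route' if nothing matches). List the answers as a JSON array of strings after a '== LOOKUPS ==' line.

Process each operation:
  + 240.226.255.112/28 (H0) depth=28
  del 240.226.255.112/28 (clear depth 28)
  + 240.226.255.114/32 (H2) depth=32
  + 30.0.0.0/11 (H0) depth=11
  ? 30.0.22.236  path d0:-→d1:-→d2:-→d3:-→d4:-→d5:-→d6:-→d7:-→d8:-→d9:-→d10:-→d11:H0  best=H0
  + 240.224.0.0/13 (H1) depth=13
  + 240.226.255.112/30 (H1) depth=30
  + 30.3.63.0/24 (H2) depth=24
  del 240.226.255.112/30 (clear depth 30)
  ? 240.224.6.81  path d0:-→d1:-→d2:-→d3:-→d4:-→d5:-→d6:-→d7:-→d8:-→d9:-→d10:-→d11:-→d12:-→d13:H1→d14:-  best=H1
  + 240.224.0.0/12 (H2) depth=12
  + 192.0.0.0/2 (H1) depth=2
  ? 30.0.48.117  path d0:-→d1:-→d2:-→d3:-→d4:-→d5:-→d6:-→d7:-→d8:-→d9:-→d10:-→d11:H0→d12:-→d13:-→d14:-  best=H0
  ? 192.0.0.0  path d0:-→d1:-→d2:H1  best=H1
  ? 240.224.0.72  path d0:-→d1:-→d2:H1→d3:-→d4:-→d5:-→d6:-→d7:-→d8:-→d9:-→d10:-→d11:-→d12:H2→d13:H1→d14:-  best=H1
  ? 30.3.63.0  path d0:-→d1:-→d2:-→d3:-→d4:-→d5:-→d6:-→d7:-→d8:-→d9:-→d10:-→d11:H0→d12:-→d13:-→d14:-→d15:-→d16:-→d17:-→d18:-→d19:-→d20:-→d21:-→d22:-→d23:-→d24:H2  best=H2
  + 30.0.0.0/8 (H2) depth=8
  + 240.128.0.0/9 (H1) depth=9
  del 30.3.63.0/24 (clear depth 24)
  ? 192.0.0.40  path d0:-→d1:-→d2:H1  best=H1
  + 240.226.255.112/28 (H0) depth=28
  ? 30.7.171.91  path d0:-→d1:-→d2:-→d3:-→d4:-→d5:-→d6:-→d7:-→d8:H2→d9:-→d10:-→d11:H0→d12:-→d13:-  best=H0
  del 240.128.0.0/9 (clear depth 9)
  ? 30.0.24.215  path d0:-→d1:-→d2:-→d3:-→d4:-→d5:-→d6:-→d7:-→d8:H2→d9:-→d10:-→d11:H0→d12:-→d13:-→d14:-  best=H0
  + 240.0.0.0/8 (H1) depth=8
  + 0.0.0.0/0 (H0) depth=0
  ? 240.224.13.12  path d0:H0→d1:-→d2:H1→d3:-→d4:-→d5:-→d6:-→d7:-→d8:H1→d9:-→d10:-→d11:-→d12:H2→d13:H1→d14:-  best=H1
  + 240.226.240.0/20 (H2) depth=20
  ? 240.226.255.114  path d0:H0→d1:-→d2:H1→d3:-→d4:-→d5:-→d6:-→d7:-→d8:H1→d9:-→d10:-→d11:-→d12:H2→d13:H1→d14:-→d15:-→d16:-→d17:-→d18:-→d19:-→d20:H2→d21:-→d22:-→d23:-→d24:-→d25:-→d26:-→d27:-→d28:H0→d29:-→d30:-→d31:-→d32:H2  best=H2
  + 0.0.0.0/0 (H2) depth=0
  ? 240.224.44.102  path d0:H2→d1:-→d2:H1→d3:-→d4:-→d5:-→d6:-→d7:-→d8:H1→d9:-→d10:-→d11:-→d12:H2→d13:H1→d14:-  best=H1

== LOOKUPS ==
["H0","H1","H0","H1","H1","H2","H1","H0","H0","H1","H2","H1"]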